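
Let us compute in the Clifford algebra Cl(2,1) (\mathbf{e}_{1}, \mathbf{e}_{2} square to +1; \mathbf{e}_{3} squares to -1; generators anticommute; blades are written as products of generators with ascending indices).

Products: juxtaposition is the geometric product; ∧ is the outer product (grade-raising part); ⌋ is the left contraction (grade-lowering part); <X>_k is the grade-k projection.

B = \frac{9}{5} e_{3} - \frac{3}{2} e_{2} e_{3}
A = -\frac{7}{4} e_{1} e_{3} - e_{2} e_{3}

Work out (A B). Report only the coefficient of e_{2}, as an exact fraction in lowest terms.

step 1: \frac{3}{2} + \frac{63}{20} e_{1} + \frac{9}{5} e_{2} + \frac{21}{8} e_{1} e_{2}
Answer: \frac{9}{5}


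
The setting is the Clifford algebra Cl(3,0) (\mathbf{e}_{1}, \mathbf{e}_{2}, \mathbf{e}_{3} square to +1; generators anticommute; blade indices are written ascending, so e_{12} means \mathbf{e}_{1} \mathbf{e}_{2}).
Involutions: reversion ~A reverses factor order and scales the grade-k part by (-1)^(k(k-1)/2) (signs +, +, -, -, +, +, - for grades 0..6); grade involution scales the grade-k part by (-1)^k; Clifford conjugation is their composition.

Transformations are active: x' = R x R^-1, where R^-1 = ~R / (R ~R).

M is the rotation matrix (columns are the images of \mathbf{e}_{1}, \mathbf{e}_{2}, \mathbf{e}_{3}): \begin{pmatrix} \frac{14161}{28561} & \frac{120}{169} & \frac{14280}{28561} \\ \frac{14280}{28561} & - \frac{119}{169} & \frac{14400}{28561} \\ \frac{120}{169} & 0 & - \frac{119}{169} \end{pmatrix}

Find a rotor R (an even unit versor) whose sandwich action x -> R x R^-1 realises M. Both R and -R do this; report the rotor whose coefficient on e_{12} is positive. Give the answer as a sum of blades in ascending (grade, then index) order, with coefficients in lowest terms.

Method: write R = a + b12*e_{12} + b13*e_{13} + b23*e_{23} with a^2 + b12^2 + b13^2 + b23^2 = 1 (so R^-1 = ~R). Expanding the columns R e_j ~R gives tr M = 4a^2 - 1 and, from the antisymmetric part, M21 - M12 = -4a*b12, M13 - M31 = 4a*b13, M32 - M23 = -4a*b23.
Here tr M = -\frac{26061}{28561}, so a^2 = (1 + tr M)/4 = \frac{625}{28561} and a = ±\frac{25}{169}. Taking a = \frac{25}{169}: M21 - M12 = -\frac{6000}{28561}, M13 - M31 = -\frac{6000}{28561}, M32 - M23 = -\frac{14400}{28561}, giving b12 = \frac{60}{169}, b13 = -\frac{60}{169}, b23 = \frac{144}{169}, i.e. R = \frac{25}{169} + \frac{60}{169} e_{12} - \frac{60}{169} e_{13} + \frac{144}{169} e_{23}.
Its e_{12} coefficient is already positive.
Answer: \frac{25}{169} + \frac{60}{169} e_{12} - \frac{60}{169} e_{13} + \frac{144}{169} e_{23}. Sheet selection: the two-to-one cover makes ±R indistinguishable at the matrix level (trace -\frac{26061}{28561}), so uniqueness comes from the required sign on e_{12}.


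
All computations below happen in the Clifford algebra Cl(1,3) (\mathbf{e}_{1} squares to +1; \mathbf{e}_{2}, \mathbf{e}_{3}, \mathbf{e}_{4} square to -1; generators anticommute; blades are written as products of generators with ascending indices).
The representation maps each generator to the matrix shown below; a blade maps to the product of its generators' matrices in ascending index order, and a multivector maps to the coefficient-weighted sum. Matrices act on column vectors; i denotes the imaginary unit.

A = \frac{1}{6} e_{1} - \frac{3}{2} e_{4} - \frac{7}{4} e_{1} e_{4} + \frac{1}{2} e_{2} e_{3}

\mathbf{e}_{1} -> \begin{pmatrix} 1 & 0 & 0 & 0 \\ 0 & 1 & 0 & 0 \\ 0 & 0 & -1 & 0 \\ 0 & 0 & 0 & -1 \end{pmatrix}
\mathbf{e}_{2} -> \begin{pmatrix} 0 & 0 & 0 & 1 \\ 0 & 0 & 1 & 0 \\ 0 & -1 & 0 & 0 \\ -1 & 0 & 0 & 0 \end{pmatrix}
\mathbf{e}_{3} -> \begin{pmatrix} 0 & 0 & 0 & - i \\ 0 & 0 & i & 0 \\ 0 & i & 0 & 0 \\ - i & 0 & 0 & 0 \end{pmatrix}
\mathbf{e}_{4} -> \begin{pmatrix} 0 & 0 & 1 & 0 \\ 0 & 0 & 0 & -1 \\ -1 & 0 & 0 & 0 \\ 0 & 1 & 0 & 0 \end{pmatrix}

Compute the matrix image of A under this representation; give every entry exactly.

Bivector images (products of the table entries): rho(e_{1} e_{4}) = rho(\mathbf{e}_{1})rho(\mathbf{e}_{4}) = \begin{pmatrix} 0 & 0 & 1 & 0 \\ 0 & 0 & 0 & -1 \\ 1 & 0 & 0 & 0 \\ 0 & -1 & 0 & 0 \end{pmatrix}; rho(e_{2} e_{3}) = rho(\mathbf{e}_{2})rho(\mathbf{e}_{3}) = \begin{pmatrix} - i & 0 & 0 & 0 \\ 0 & i & 0 & 0 \\ 0 & 0 & - i & 0 \\ 0 & 0 & 0 & i \end{pmatrix}.
M = (\frac{1}{6})*rho(e_{1}) + (-\frac{3}{2})*rho(e_{4}) + (-\frac{7}{4})*rho(e_{1} e_{4}) + (\frac{1}{2})*rho(e_{2} e_{3}), summed entrywise:
Answer: \begin{pmatrix} \frac{1}{6} - \frac{i}{2} & 0 & - \frac{13}{4} & 0 \\ 0 & \frac{1}{6} + \frac{i}{2} & 0 & \frac{13}{4} \\ - \frac{1}{4} & 0 & - \frac{1}{6} - \frac{i}{2} & 0 \\ 0 & \frac{1}{4} & 0 & - \frac{1}{6} + \frac{i}{2} \end{pmatrix}


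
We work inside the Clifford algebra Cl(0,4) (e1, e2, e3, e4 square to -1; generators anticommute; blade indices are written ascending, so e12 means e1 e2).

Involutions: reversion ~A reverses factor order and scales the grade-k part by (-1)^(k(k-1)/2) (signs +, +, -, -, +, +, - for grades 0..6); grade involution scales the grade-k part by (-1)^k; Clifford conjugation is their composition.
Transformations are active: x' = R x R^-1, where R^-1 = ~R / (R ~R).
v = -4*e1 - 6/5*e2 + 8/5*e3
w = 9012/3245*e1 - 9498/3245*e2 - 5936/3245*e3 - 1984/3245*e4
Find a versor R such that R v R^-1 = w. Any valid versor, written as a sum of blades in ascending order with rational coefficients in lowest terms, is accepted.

Why this works: both vectors square to -20, so q(v) = q(w) and R = v + w = -3968/3245*e1 - 13392/3245*e2 - 744/3245*e3 - 1984/3245*e4 carries v to w — its own direction survives, the complement (v - w)/2 flips.
Answer: -3968/3245*e1 - 13392/3245*e2 - 744/3245*e3 - 1984/3245*e4


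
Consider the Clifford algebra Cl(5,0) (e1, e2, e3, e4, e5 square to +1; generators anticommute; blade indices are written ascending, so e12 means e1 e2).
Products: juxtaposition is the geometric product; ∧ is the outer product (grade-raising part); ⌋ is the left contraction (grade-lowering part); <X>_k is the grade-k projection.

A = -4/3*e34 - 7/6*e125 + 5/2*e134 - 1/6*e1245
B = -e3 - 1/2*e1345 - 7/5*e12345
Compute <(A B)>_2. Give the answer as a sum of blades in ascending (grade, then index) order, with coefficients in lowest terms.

step 1: 7/30*e3 - 4/3*e4 + 5/4*e5 + 5/2*e14 - 2/3*e15 + 1/12*e23 + 7/2*e25 - 49/30*e34 - 28/15*e125 + 7/12*e234 - 7/6*e1235 + 1/6*e12345
step 2: 5/2*e14 - 2/3*e15 + 1/12*e23 + 7/2*e25 - 49/30*e34
Answer: 5/2*e14 - 2/3*e15 + 1/12*e23 + 7/2*e25 - 49/30*e34


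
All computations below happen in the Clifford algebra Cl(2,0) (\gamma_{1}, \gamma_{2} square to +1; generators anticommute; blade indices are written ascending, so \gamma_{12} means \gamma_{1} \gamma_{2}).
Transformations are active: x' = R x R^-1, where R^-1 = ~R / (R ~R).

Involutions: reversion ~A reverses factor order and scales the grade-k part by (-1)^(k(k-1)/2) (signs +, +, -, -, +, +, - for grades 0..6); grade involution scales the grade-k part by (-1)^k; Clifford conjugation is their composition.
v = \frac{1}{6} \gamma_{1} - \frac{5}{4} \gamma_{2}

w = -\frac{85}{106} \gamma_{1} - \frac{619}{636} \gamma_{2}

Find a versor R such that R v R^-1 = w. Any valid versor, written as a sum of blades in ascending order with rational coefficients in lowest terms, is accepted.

Take R = v + w = -\frac{101}{159} \gamma_{1} - \frac{707}{318} \gamma_{2}. Because q(v) = q(w) = \frac{229}{144}, conjugation by R sends v exactly to w.
Answer: -\frac{101}{159} \gamma_{1} - \frac{707}{318} \gamma_{2}


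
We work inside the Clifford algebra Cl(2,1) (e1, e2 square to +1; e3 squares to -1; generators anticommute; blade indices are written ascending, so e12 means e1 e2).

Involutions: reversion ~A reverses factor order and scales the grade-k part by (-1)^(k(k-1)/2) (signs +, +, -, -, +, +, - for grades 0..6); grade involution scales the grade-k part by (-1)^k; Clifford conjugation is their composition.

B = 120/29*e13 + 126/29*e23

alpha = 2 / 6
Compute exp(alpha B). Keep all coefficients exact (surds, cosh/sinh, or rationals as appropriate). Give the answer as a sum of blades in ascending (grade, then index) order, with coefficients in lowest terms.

B^2 term by term: the squares give (120/29)^2*(e13)^2 + (126/29)^2*(e23)^2 = 14400/841*(+1) + 15876/841*(+1) = 36 (each basis 2-blade squares to minus the product of its generators' squares); cross terms between blades sharing an index anticommute and cancel. So B^2 = 36.
B^2 = 36 — the series telescopes hyperbolically here: l = 6, alpha*l = 2, so exp(alpha B) = cosh(2) + (sinh(2)/6)*B = cosh(2) + (sinh(2)/6)*B.
Answer: cosh(2) + 20*sinh(2)/29*e13 + 21*sinh(2)/29*e23


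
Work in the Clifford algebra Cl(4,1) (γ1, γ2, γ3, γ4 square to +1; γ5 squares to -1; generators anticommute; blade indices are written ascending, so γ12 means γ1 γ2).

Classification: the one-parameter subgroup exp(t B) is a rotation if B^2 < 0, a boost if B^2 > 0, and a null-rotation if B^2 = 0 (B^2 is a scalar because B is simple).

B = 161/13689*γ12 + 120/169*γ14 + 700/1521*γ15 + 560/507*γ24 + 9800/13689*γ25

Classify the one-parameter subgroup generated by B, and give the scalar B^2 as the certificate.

B^2 term by term: the squares give (161/13689)^2*(γ12)^2 + (120/169)^2*(γ14)^2 + (700/1521)^2*(γ15)^2 + (560/507)^2*(γ24)^2 + (9800/13689)^2*(γ25)^2 = 25921/187388721*(-1) + 14400/28561*(-1) + 490000/2313441*(+1) + 313600/257049*(-1) + 96040000/187388721*(+1) = -1 (each basis 2-blade squares to minus the product of its generators' squares); cross terms between blades sharing an index anticommute and cancel; the commuting (index-disjoint) pairs give grade-4 terms 2*c*c'*(blade product), which cancel blade by blade — γ1245: -784000/771147 + 784000/771147 = 0 — confirming B is simple. So B^2 = -1.
Answer: rotation, certificate B^2 = -1. Check the certificate: B^2 = -1, and that sign is decisive whatever form B takes.


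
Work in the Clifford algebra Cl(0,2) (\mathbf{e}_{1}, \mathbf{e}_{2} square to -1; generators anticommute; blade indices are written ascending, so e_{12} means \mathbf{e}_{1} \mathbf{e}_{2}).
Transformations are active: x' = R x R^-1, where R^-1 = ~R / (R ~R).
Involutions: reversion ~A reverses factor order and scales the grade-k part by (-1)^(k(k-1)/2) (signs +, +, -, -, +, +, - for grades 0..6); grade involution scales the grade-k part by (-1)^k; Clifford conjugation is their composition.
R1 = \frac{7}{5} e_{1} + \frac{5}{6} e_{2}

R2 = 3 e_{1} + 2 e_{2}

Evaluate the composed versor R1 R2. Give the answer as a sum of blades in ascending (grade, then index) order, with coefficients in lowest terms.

Distribute over the terms of R1 (each basis-blade product reordered to ascending indices, repeated generators contracted through their squares):
(\frac{7}{5} e_{1}) R2 = -\frac{21}{5} + \frac{14}{5} e_{12}
(\frac{5}{6} e_{2}) R2 = -\frac{5}{3} - \frac{5}{2} e_{12}
Summing the partial products and collecting blades:
Answer: -\frac{88}{15} + \frac{3}{10} e_{12}


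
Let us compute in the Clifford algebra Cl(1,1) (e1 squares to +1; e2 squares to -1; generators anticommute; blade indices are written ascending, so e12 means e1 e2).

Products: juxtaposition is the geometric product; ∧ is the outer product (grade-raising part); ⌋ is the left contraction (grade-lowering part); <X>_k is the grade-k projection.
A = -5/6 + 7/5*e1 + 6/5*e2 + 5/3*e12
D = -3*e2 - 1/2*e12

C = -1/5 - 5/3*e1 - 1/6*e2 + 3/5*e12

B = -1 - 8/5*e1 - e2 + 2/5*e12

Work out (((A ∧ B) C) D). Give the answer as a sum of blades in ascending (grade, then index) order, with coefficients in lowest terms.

step 1: 5/6 - 1/15*e1 - 11/30*e2 - 37/25*e12
step 2: -1507/1500 - 829/450*e1 - 463/180*e2 + 49/250*e12
step 3: -5861/750 + 16867/9000*e1 + 4427/1125*e2 + 6029/1000*e12
Answer: -5861/750 + 16867/9000*e1 + 4427/1125*e2 + 6029/1000*e12


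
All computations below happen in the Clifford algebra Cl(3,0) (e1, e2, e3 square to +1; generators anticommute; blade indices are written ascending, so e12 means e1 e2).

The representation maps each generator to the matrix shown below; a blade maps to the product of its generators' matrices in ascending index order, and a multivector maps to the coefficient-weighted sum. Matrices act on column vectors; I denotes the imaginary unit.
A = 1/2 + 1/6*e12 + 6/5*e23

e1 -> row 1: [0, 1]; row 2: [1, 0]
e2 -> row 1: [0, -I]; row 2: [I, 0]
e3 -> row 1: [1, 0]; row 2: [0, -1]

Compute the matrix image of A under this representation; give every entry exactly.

Bivector images (products of the table entries): rho(e12) = rho(e1)rho(e2) = row 1: [I, 0]; row 2: [0, -I]; rho(e23) = rho(e2)rho(e3) = row 1: [0, I]; row 2: [I, 0].
M = (1/2)*1 + (1/6)*rho(e12) + (6/5)*rho(e23), summed entrywise (1 is the identity matrix):
Answer: row 1: [1/2 + I/6, 6*I/5]; row 2: [6*I/5, 1/2 - I/6]


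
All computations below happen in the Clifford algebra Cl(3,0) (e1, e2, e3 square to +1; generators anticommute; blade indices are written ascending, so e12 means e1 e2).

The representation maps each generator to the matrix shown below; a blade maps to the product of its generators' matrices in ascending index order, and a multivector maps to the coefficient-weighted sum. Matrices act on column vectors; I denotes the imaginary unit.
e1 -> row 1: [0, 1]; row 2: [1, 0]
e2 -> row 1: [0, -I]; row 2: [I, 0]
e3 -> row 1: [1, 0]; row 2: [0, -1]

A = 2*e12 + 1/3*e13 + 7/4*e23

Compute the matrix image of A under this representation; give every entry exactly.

Bivector images (products of the table entries): rho(e12) = rho(e1)rho(e2) = row 1: [I, 0]; row 2: [0, -I]; rho(e13) = rho(e1)rho(e3) = row 1: [0, -1]; row 2: [1, 0]; rho(e23) = rho(e2)rho(e3) = row 1: [0, I]; row 2: [I, 0].
M = (2)*rho(e12) + (1/3)*rho(e13) + (7/4)*rho(e23), summed entrywise:
Answer: row 1: [2*I, -1/3 + 7*I/4]; row 2: [1/3 + 7*I/4, -2*I]


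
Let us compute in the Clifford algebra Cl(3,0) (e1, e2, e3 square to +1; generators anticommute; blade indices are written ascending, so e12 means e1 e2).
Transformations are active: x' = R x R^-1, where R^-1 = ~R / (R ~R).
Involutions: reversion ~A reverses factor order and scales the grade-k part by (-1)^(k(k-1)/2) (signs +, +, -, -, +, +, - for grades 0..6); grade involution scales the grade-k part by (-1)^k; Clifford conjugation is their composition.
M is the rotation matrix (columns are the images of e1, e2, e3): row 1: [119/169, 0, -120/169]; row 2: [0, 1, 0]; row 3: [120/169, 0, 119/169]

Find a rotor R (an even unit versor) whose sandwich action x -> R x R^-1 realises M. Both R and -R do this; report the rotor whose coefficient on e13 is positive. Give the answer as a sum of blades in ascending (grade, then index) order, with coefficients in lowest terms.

Method: write R = a + b12*e12 + b13*e13 + b23*e23 with a^2 + b12^2 + b13^2 + b23^2 = 1 (so R^-1 = ~R). Expanding the columns R e_j ~R gives tr M = 4a^2 - 1 and, from the antisymmetric part, M21 - M12 = -4a*b12, M13 - M31 = 4a*b13, M32 - M23 = -4a*b23.
Here tr M = 407/169, so a^2 = (1 + tr M)/4 = 144/169 and a = ±12/13. Taking a = 12/13: M21 - M12 = 0, M13 - M31 = -240/169, M32 - M23 = 0, giving b12 = 0, b13 = -5/13, b23 = 0, i.e. R = 12/13 - 5/13*e13.
Its e13 coefficient is negative, so report the other preimage -R.
Answer: -12/13 + 5/13*e13. Sheet selection: the two-to-one cover makes ±R indistinguishable at the matrix level (trace 407/169), so uniqueness comes from the required sign on e13.


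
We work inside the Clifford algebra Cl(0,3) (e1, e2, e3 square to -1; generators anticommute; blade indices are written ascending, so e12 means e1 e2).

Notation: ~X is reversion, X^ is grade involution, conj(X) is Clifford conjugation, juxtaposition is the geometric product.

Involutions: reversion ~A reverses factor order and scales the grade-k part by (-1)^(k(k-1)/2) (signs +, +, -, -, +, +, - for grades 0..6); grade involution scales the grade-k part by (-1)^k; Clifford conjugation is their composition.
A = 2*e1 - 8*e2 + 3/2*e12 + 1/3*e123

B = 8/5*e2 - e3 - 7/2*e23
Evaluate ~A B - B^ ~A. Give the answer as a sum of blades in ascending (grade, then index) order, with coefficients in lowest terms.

first term: 64/5 + 37/30*e1 - 28*e3 + 43/15*e12 - 467/60*e13 + 8*e23 - 11/2*e123
second term: -64/5 + 37/30*e1 + 28*e3 + 53/15*e12 + 227/60*e13 + 8*e23 - 17/2*e123
Answer: 128/5 - 56*e3 - 2/3*e12 - 347/30*e13 + 3*e123


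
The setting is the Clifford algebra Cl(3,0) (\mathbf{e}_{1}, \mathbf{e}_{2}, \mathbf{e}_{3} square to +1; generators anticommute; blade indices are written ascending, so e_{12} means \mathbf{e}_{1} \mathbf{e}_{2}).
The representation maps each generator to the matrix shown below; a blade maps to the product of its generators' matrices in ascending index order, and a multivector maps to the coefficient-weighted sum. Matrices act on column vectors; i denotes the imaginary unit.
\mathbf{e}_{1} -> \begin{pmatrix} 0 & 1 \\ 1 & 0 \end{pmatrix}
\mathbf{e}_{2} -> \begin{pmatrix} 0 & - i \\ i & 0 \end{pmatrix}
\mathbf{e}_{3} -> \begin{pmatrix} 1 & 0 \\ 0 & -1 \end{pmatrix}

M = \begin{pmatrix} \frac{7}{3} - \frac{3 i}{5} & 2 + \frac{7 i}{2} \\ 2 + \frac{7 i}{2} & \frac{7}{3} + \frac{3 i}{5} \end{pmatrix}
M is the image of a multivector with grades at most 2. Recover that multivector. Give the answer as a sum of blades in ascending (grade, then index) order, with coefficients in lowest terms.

Method: 1, rho(e_{1}), rho(e_{2}), rho(e_{3}) form a trace-orthogonal basis of the 2x2 complex matrices (tr(X Y) = 2 if X = Y, else 0), so M = m0*1 + m1*rho(e_{1}) + m2*rho(e_{2}) + m3*rho(e_{3}) with m0 = tr(M)/2 = \frac{7}{3}, m1 = tr(M rho(e_{1}))/2 = 2 + \frac{7 i}{2}, m2 = tr(M rho(e_{2}))/2 = 0, m3 = tr(M rho(e_{3}))/2 = - \frac{3 i}{5}.
Multiplying table entries, the bivector images are rho(e_{12}) = i*rho(e_{3}), rho(e_{13}) = -i*rho(e_{2}), rho(e_{23}) = i*rho(e_{1}); with real blade coefficients the real parts of m0..m3 are the coefficients of 1, e_{1}, e_{2}, e_{3} and the imaginary parts give the bivectors (e_{23}: Im m1, e_{13}: -Im m2, e_{12}: Im m3).
Answer: \frac{7}{3} + 2 e_{1} - \frac{3}{5} e_{12} + \frac{7}{2} e_{23}


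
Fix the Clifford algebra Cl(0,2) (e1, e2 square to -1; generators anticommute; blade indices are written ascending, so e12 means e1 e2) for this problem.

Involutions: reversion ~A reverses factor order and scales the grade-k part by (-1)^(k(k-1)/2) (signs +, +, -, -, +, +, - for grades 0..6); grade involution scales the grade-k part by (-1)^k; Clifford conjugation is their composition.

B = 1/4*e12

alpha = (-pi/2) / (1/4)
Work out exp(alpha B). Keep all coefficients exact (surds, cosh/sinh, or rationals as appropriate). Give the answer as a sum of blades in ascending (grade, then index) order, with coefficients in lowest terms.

B^2 = (1/4)^2*(e12)^2 = 1/16*(-1) = -1/16 (a basis 2-blade squares to minus the product of its generators' squares).
B^2 = -1/16 — circular case — the even/odd split gives cos and sin: l = 1/4, alpha*l = -pi/2, so exp(alpha B) = cos(-pi/2) + (sin(-pi/2)/(1/4))*B = 0 + (-4)*B.
Answer: -e12


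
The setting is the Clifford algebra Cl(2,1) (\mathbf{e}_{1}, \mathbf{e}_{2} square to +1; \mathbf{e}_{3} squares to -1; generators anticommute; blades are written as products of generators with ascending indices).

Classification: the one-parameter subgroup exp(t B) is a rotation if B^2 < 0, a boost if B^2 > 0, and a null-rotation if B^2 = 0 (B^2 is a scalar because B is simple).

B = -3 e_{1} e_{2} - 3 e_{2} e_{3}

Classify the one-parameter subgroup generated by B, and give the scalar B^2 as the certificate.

B^2 term by term: the squares give (-3)^2*(e_{1} e_{2})^2 + (-3)^2*(e_{2} e_{3})^2 = 9*(-1) + 9*(+1) = 0 (each basis 2-blade squares to minus the product of its generators' squares); cross terms between blades sharing an index anticommute and cancel. So B^2 = 0.
Answer: null-rotation, certificate B^2 = 0. Note: conjugating B changes its blade decomposition but never the scalar B^2 = 0, whose sign settles the classification.


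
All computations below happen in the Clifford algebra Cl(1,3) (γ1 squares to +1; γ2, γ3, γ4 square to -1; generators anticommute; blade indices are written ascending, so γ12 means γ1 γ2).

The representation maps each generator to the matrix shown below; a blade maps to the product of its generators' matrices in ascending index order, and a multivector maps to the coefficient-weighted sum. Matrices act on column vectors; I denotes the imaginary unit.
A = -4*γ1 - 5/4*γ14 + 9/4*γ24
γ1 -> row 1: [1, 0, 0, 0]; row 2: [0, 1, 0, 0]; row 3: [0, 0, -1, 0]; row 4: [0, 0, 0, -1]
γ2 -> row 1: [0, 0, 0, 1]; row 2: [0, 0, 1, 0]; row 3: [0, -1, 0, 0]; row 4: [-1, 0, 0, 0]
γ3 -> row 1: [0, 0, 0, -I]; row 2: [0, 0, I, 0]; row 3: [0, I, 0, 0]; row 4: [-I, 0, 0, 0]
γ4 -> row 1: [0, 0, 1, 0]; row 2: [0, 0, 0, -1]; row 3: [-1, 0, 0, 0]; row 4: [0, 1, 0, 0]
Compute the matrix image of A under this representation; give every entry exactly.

Bivector images (products of the table entries): rho(γ14) = rho(γ1)rho(γ4) = row 1: [0, 0, 1, 0]; row 2: [0, 0, 0, -1]; row 3: [1, 0, 0, 0]; row 4: [0, -1, 0, 0]; rho(γ24) = rho(γ2)rho(γ4) = row 1: [0, 1, 0, 0]; row 2: [-1, 0, 0, 0]; row 3: [0, 0, 0, 1]; row 4: [0, 0, -1, 0].
M = (-4)*rho(γ1) + (-5/4)*rho(γ14) + (9/4)*rho(γ24), summed entrywise:
Answer: row 1: [-4, 9/4, -5/4, 0]; row 2: [-9/4, -4, 0, 5/4]; row 3: [-5/4, 0, 4, 9/4]; row 4: [0, 5/4, -9/4, 4]


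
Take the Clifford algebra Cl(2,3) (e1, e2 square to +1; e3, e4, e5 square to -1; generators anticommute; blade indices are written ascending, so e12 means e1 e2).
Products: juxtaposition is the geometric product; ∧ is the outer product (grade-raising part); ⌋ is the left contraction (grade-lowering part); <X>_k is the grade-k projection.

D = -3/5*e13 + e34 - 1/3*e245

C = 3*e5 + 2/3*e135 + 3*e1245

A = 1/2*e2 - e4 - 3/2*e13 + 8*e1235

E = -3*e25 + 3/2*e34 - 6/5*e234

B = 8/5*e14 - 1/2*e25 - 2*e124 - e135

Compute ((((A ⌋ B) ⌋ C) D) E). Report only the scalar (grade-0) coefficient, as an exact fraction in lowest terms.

step 1: -8/5*e1 + 5/4*e5 - 2*e12 + e14
step 2: -15/4 - 5/6*e13 - 3*e25 - 16/15*e35 + 6*e45 + 15/4*e124 - 24/5*e245
step 3: -11/10 + 2*e2 - e4 + 9/4*e13 + 5/6*e14 - 61/100*e15 - 15/4*e34 + 6*e35 + 16/15*e45 + 15/4*e123 + 469/180*e234 - 24/5*e235 + 5/4*e245 - 9/5*e1235 - 18/5*e1345 - 3*e2345 - 1421/450*e12345
step 4: 5251/600 - 1009/120*e2 - 159/10*e3 + 15/4*e4 - 12/5*e5 + 183/100*e12 - 83/20*e13 - 63/8*e14 + 3446/375*e15 + 84/5*e23 + 16/5*e24 + 39/5*e25 + 99/20*e34 + 1/10*e35 - 369/25*e45 + e123 - 333/40*e124 + 2717/300*e125 + 1421/150*e134 + 45/4*e135 - 54/25*e145 + 108/25*e234 + 119/200*e235 + 57/5*e245 - 469/60*e345 + 54/5*e1234 + 27/4*e1235 + 26/5*e1245 - 183/200*e1345 + 45/4*e2345 - 183/250*e12345
Answer: 5251/600


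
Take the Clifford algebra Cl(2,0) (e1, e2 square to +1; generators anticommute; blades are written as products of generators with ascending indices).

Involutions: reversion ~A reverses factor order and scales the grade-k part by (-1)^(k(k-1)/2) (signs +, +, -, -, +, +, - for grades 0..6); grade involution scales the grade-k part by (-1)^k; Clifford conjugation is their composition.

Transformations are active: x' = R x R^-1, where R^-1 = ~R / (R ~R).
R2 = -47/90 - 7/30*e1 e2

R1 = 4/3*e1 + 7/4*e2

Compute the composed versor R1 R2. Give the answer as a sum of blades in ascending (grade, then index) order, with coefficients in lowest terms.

Distribute over the terms of R1 (each basis-blade product reordered to ascending indices, repeated generators contracted through their squares):
(4/3*e1) R2 = -94/135*e1 - 14/45*e2
(7/4*e2) R2 = 49/120*e1 - 329/360*e2
Summing the partial products and collecting blades:
Answer: -311/1080*e1 - 49/40*e2


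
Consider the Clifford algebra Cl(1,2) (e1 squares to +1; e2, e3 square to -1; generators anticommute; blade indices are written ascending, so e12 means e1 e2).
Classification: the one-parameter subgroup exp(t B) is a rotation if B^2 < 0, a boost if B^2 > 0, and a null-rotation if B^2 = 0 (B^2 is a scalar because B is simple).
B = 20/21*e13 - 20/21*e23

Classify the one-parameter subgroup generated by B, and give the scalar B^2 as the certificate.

B^2 term by term: the squares give (20/21)^2*(e13)^2 + (-20/21)^2*(e23)^2 = 400/441*(+1) + 400/441*(-1) = 0 (each basis 2-blade squares to minus the product of its generators' squares); cross terms between blades sharing an index anticommute and cancel. So B^2 = 0.
Answer: null-rotation, certificate B^2 = 0. Check the certificate: B^2 = 0, and that sign is decisive whatever form B takes.


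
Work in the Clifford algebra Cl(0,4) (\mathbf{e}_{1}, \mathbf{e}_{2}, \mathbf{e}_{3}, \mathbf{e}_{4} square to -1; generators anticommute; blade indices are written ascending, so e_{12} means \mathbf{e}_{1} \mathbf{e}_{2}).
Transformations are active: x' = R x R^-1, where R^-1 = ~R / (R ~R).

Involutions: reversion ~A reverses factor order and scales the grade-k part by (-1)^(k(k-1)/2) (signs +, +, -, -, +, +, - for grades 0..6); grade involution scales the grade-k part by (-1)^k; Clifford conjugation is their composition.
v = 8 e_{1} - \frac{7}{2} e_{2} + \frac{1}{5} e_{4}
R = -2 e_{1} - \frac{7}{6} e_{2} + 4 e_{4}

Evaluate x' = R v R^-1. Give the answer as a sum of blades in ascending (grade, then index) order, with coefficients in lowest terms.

~R = -2 e_{1} - \frac{7}{6} e_{2} + 4 e_{4}, and R ~R = -\frac{769}{36}, so R^-1 = ~R / (-\frac{769}{36}).
R v = \frac{667}{60} + \frac{49}{3} e_{12} - \frac{162}{5} e_{14} + \frac{413}{30} e_{24}
Answer: -\frac{22756}{3845} e_{1} + \frac{36253}{7690} e_{2} - \frac{16777}{3845} e_{4}


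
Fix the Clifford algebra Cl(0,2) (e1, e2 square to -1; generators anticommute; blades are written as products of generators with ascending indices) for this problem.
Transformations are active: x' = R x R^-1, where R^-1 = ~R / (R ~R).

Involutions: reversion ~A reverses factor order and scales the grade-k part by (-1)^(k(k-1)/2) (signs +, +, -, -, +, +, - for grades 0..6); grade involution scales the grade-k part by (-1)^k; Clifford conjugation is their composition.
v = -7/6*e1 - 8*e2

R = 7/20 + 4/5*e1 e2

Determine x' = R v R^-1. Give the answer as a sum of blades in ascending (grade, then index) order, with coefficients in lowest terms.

~R = 7/20 - 4/5*e1 e2, and R ~R = 61/80, so R^-1 = ~R / (61/80).
R v = 719/120*e1 - 56/15*e2
Answer: 4067/610*e1 + 4184/915*e2


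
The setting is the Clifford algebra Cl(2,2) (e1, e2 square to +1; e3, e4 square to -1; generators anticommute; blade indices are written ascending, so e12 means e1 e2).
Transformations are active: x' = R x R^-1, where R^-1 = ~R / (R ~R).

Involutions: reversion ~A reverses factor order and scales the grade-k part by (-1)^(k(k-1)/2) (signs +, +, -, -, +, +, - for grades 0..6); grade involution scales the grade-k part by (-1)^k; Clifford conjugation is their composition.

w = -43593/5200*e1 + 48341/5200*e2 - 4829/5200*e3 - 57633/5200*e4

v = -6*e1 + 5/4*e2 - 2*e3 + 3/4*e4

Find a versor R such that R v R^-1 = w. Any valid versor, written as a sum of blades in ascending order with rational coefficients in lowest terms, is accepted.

Equal squares first: v^2 = w^2 = 33. Then v + w = -74793/5200*e1 + 54841/5200*e2 - 15229/5200*e3 - 53733/5200*e4 is a versor taking v to w, provided it is invertible.
Answer: -74793/5200*e1 + 54841/5200*e2 - 15229/5200*e3 - 53733/5200*e4


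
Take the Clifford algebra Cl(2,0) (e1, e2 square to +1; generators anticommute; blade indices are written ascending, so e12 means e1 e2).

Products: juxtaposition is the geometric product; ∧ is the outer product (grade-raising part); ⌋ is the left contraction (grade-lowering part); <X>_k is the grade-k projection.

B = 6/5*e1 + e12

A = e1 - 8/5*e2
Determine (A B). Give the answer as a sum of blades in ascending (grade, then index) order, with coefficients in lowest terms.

step 1: 6/5 + 8/5*e1 + e2 + 48/25*e12
Answer: 6/5 + 8/5*e1 + e2 + 48/25*e12


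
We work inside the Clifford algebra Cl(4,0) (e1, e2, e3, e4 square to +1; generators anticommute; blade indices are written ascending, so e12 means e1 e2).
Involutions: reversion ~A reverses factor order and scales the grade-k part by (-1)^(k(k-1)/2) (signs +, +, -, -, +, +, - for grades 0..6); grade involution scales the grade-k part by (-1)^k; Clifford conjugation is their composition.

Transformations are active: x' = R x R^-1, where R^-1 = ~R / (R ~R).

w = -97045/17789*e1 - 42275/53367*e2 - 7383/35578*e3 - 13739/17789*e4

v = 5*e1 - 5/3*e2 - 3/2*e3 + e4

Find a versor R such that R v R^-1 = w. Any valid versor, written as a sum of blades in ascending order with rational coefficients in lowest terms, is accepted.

Key observation: q(v) = q(w) = 1117/36 (sandwiches preserve the norm), so R = v + w = -8100/17789*e1 - 43740/17789*e2 - 30375/17789*e3 + 4050/17789*e4 works whenever it is invertible — the component of v along it is kept and (v - w)/2 reverses, sending v to w.
Answer: -8100/17789*e1 - 43740/17789*e2 - 30375/17789*e3 + 4050/17789*e4


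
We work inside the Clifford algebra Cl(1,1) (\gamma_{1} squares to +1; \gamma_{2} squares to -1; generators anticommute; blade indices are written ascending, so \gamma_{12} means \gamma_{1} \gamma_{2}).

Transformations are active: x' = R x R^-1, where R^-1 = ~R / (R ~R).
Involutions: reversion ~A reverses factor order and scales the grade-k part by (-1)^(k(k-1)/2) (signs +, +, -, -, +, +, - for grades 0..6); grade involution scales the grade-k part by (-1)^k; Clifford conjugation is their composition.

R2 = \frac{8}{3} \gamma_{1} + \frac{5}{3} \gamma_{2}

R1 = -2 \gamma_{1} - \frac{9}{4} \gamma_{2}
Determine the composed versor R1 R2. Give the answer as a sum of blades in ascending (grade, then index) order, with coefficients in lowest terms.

Distribute over the terms of R1 (each basis-blade product reordered to ascending indices, repeated generators contracted through their squares):
(-2 \gamma_{1}) R2 = -\frac{16}{3} - \frac{10}{3} \gamma_{12}
(-\frac{9}{4} \gamma_{2}) R2 = \frac{15}{4} + 6 \gamma_{12}
Summing the partial products and collecting blades:
Answer: -\frac{19}{12} + \frac{8}{3} \gamma_{12}


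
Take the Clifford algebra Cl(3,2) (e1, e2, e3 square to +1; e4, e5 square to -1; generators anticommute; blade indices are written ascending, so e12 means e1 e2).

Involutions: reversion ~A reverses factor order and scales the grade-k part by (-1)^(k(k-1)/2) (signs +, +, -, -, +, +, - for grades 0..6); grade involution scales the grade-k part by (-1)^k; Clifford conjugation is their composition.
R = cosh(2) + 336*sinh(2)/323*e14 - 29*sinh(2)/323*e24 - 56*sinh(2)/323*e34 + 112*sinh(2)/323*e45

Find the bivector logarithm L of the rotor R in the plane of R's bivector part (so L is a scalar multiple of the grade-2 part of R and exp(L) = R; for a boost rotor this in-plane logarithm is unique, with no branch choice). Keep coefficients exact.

The scalar part of R is cosh(2), giving the rapidity magnitude (cosh is even); the bivector part supplies orientation, its quotient by sinh of the rapidity is the plane, and L = rapidity * plane — unique in that plane, since flipping both signs leaves L unchanged.
Concretely: cosh(rapidity) = cosh(2) gives rapidity = ±2, and since rapidity/sinh(rapidity) is even the sign is immaterial: L = (rapidity/sinh(rapidity)) * <R>_2 = (2/sinh(2)) * <R>_2.
Answer: 672/323*e14 - 58/323*e24 - 112/323*e34 + 224/323*e45


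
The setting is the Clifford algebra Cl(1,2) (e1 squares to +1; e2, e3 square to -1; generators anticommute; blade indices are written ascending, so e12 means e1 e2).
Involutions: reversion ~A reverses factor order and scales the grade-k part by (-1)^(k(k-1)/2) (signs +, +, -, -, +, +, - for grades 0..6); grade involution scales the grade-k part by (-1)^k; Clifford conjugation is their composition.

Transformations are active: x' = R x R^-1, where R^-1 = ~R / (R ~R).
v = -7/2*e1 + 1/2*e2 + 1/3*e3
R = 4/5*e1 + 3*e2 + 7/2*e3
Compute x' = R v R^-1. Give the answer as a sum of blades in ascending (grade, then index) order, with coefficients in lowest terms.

~R = 4/5*e1 + 3*e2 + 7/2*e3, and R ~R = -2061/100, so R^-1 = ~R / (-2061/100).
R v = -82/15 + 109/10*e12 + 751/60*e13 - 3/4*e23
Answer: 48529/12366*e1 + 4499/4122*e2 + 9419/6183*e3


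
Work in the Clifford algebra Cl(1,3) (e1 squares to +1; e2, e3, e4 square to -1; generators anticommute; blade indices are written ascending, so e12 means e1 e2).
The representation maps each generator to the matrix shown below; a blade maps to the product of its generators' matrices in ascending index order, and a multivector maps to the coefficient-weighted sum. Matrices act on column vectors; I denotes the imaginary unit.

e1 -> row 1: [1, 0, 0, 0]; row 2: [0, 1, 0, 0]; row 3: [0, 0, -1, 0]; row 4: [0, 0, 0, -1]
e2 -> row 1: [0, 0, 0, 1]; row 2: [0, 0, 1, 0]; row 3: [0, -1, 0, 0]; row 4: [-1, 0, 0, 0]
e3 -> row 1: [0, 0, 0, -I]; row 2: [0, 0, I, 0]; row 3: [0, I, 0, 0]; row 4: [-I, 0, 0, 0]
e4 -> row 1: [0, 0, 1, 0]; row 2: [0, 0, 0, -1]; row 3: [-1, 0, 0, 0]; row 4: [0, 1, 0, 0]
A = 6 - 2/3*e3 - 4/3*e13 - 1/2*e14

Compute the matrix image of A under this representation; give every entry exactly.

Bivector images (products of the table entries): rho(e13) = rho(e1)rho(e3) = row 1: [0, 0, 0, -I]; row 2: [0, 0, I, 0]; row 3: [0, -I, 0, 0]; row 4: [I, 0, 0, 0]; rho(e14) = rho(e1)rho(e4) = row 1: [0, 0, 1, 0]; row 2: [0, 0, 0, -1]; row 3: [1, 0, 0, 0]; row 4: [0, -1, 0, 0].
M = (6)*1 + (-2/3)*rho(e3) + (-4/3)*rho(e13) + (-1/2)*rho(e14), summed entrywise (1 is the identity matrix):
Answer: row 1: [6, 0, -1/2, 2*I]; row 2: [0, 6, -2*I, 1/2]; row 3: [-1/2, 2*I/3, 6, 0]; row 4: [-2*I/3, 1/2, 0, 6]


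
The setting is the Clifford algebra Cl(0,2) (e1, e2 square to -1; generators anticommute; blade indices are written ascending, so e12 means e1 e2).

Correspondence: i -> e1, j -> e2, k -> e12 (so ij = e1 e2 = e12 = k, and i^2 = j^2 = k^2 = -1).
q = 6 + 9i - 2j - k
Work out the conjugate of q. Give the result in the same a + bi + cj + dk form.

In blades: q = 6 + 9*e1 - 2*e2 - e12.
Conjugation here is Clifford conjugation: the scalar is fixed and the grade-1 and grade-2 blades all flip sign, giving 6 - 9*e1 + 2*e2 + e12; translating back:
Answer: 6 - 9i + 2j + k


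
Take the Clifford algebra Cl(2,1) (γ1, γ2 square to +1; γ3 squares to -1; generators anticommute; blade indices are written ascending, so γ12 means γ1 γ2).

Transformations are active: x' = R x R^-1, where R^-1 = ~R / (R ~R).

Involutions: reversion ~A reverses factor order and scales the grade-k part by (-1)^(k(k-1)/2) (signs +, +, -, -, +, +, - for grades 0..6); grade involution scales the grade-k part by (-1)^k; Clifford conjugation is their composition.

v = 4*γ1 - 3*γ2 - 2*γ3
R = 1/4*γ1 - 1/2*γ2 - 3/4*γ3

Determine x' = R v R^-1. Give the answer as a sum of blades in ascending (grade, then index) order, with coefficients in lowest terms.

~R = 1/4*γ1 - 1/2*γ2 - 3/4*γ3, and R ~R = -1/4, so R^-1 = ~R / (-1/4).
R v = 1 + 5/4*γ12 + 5/2*γ13 - 5/4*γ23
Answer: -6*γ1 + 7*γ2 + 8*γ3


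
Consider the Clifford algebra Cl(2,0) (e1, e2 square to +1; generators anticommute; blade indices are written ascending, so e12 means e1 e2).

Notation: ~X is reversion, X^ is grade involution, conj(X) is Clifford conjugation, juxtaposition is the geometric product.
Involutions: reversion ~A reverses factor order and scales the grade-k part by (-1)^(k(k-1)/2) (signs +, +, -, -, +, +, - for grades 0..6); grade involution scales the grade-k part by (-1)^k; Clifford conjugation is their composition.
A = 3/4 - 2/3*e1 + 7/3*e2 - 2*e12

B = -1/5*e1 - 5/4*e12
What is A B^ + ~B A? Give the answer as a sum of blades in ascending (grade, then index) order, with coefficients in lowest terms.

first term: -79/30 + 46/15*e1 + 37/30*e2 - 337/240*e12
second term: 79/30 + 83/30*e1 + 37/30*e2 + 113/240*e12
Answer: 35/6*e1 + 37/15*e2 - 14/15*e12


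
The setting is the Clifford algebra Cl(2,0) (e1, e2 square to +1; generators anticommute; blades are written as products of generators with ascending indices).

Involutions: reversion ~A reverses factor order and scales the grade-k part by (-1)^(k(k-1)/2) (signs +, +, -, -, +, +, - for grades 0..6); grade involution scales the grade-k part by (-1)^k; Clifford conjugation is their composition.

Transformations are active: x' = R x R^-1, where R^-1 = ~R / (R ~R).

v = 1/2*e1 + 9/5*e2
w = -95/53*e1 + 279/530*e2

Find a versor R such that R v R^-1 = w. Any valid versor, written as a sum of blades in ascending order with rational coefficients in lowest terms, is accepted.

Sketch: the shared square 349/100 makes R = v + w = -137/106*e1 + 1233/530*e2 the natural versor; its sandwich fixes that direction, negates (v - w)/2, and sends v to w.
Answer: -137/106*e1 + 1233/530*e2


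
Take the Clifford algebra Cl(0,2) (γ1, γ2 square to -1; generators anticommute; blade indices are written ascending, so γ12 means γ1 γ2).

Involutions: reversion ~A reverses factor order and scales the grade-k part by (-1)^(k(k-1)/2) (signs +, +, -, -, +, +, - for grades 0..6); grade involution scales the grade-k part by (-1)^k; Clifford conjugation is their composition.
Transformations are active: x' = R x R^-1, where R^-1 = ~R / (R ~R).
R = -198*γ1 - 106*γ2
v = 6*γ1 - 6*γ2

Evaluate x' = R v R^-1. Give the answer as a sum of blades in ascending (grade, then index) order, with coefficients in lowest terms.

~R = -198*γ1 - 106*γ2, and R ~R = -50440, so R^-1 = ~R / (-50440).
R v = 552 + 1824*γ12
Answer: -10506/6305*γ1 + 52458/6305*γ2


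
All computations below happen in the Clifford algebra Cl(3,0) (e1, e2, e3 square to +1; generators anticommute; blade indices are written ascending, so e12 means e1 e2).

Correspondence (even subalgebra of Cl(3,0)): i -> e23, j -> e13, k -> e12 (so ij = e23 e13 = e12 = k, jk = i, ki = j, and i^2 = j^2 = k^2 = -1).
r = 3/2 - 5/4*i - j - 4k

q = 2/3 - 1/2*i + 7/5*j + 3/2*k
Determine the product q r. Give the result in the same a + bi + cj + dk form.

In blades: q = 2/3 + 3/2*e12 + 7/5*e13 - 1/2*e23, r = 3/2 - 4*e12 - e13 - 5/4*e23.
Distribute q over r term by term (generator squares from the signature, products reordered to ascending indices): (2/3)*r = 1 - 8/3*e12 - 2/3*e13 - 5/6*e23; (3/2*e12)*r = 6 + 9/4*e12 - 15/8*e13 + 3/2*e23; (7/5*e13)*r = 7/5 + 7/4*e12 + 21/10*e13 - 28/5*e23; (-1/2*e23)*r = -5/8 + 1/2*e12 - 2*e13 - 3/4*e23.
Sum: 311/40 + 11/6*e12 - 293/120*e13 - 341/60*e23; translating back through the correspondence:
Answer: 311/40 - 341/60*i - 293/120*j + 11/6*k


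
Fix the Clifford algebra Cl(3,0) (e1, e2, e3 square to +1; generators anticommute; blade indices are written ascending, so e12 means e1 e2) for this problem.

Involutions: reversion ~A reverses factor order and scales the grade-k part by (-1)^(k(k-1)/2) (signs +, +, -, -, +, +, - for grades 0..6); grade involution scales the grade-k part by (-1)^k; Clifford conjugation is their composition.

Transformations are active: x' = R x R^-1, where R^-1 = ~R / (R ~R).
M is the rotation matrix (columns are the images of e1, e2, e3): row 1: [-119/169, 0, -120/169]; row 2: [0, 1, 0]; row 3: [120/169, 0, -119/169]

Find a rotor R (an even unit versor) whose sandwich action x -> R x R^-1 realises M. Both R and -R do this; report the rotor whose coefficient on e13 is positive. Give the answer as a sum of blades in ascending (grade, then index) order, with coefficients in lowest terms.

Method: write R = a + b12*e12 + b13*e13 + b23*e23 with a^2 + b12^2 + b13^2 + b23^2 = 1 (so R^-1 = ~R). Expanding the columns R e_j ~R gives tr M = 4a^2 - 1 and, from the antisymmetric part, M21 - M12 = -4a*b12, M13 - M31 = 4a*b13, M32 - M23 = -4a*b23.
Here tr M = -69/169, so a^2 = (1 + tr M)/4 = 25/169 and a = ±5/13. Taking a = 5/13: M21 - M12 = 0, M13 - M31 = -240/169, M32 - M23 = 0, giving b12 = 0, b13 = -12/13, b23 = 0, i.e. R = 5/13 - 12/13*e13.
Its e13 coefficient is negative, so report the other preimage -R.
Answer: -5/13 + 12/13*e13. Sheet selection: the two-to-one cover makes ±R indistinguishable at the matrix level (trace -69/169), so uniqueness comes from the required sign on e13.


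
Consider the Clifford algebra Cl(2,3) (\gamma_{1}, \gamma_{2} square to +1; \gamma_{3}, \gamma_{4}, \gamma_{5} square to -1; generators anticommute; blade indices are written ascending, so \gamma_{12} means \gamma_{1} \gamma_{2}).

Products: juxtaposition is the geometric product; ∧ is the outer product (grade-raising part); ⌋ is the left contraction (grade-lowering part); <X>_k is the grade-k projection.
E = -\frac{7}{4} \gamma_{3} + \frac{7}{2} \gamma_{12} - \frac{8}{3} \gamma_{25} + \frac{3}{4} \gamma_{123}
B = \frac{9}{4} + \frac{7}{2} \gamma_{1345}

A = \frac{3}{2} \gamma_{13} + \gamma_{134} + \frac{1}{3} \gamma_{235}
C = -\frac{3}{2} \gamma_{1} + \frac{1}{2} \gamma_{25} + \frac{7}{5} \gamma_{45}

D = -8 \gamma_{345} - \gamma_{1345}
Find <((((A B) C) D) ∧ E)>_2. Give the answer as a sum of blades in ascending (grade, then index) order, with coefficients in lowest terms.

step 1: -\frac{7}{2} \gamma_{5} + \frac{27}{8} \gamma_{13} + \frac{21}{4} \gamma_{45} - \frac{7}{6} \gamma_{124} + \frac{9}{4} \gamma_{134} + \frac{3}{4} \gamma_{235}
step 2: -\frac{147}{20} - \frac{7}{4} \gamma_{2} + \frac{75}{16} \gamma_{3} - \frac{49}{10} \gamma_{4} - \frac{21}{4} \gamma_{15} - \frac{7}{8} \gamma_{24} - \frac{27}{8} \gamma_{34} + \frac{49}{30} \gamma_{125} - \frac{63}{20} \gamma_{135} - \frac{175}{24} \gamma_{145} + \frac{21}{20} \gamma_{234} - \frac{9}{16} \gamma_{1235} + \frac{189}{40} \gamma_{1345} + \frac{9}{8} \gamma_{12345}
step 3: \frac{189}{40} - \frac{189}{5} \gamma_{1} - \frac{9}{8} \gamma_{2} - \frac{175}{24} \gamma_{3} + \frac{63}{20} \gamma_{4} - 27 \gamma_{5} - 9 \gamma_{12} - \frac{175}{3} \gamma_{13} + \frac{126}{5} \gamma_{14} - \frac{27}{8} \gamma_{15} - \frac{9}{16} \gamma_{24} + \frac{42}{5} \gamma_{25} + \frac{21}{4} \gamma_{34} + \frac{196}{5} \gamma_{35} + \frac{75}{2} \gamma_{45} + \frac{9}{2} \gamma_{124} - \frac{21}{20} \gamma_{125} - 42 \gamma_{134} - \frac{49}{10} \gamma_{135} - \frac{75}{16} \gamma_{145} + \frac{49}{30} \gamma_{234} + 7 \gamma_{235} + \frac{294}{5} \gamma_{345} + \frac{196}{15} \gamma_{1234} + \frac{7}{8} \gamma_{1235} + \frac{147}{20} \gamma_{1345} + 14 \gamma_{2345} - \frac{7}{4} \gamma_{12345}
step 4: -\frac{1323}{160} \gamma_{3} + \frac{1323}{80} \gamma_{12} + \frac{1323}{20} \gamma_{13} + \frac{63}{32} \gamma_{23} - \frac{63}{5} \gamma_{25} + \frac{441}{80} \gamma_{34} - \frac{189}{4} \gamma_{35} - \frac{2989}{480} \gamma_{123} + \frac{441}{40} \gamma_{124} + \frac{63}{10} \gamma_{125} + \frac{441}{10} \gamma_{134} - \frac{189}{32} \gamma_{135} - \frac{63}{64} \gamma_{234} - \frac{427}{90} \gamma_{235} + \frac{42}{5} \gamma_{245} - \frac{525}{8} \gamma_{345} + \frac{1911}{80} \gamma_{1234} + \frac{41}{720} \gamma_{1235} + \frac{3969}{20} \gamma_{1245} + \frac{525}{64} \gamma_{1345} - 14 \gamma_{2345} + \frac{13837}{40} \gamma_{12345}
step 5: \frac{1323}{80} \gamma_{12} + \frac{1323}{20} \gamma_{13} + \frac{63}{32} \gamma_{23} - \frac{63}{5} \gamma_{25} + \frac{441}{80} \gamma_{34} - \frac{189}{4} \gamma_{35}
Answer: \frac{1323}{80} \gamma_{12} + \frac{1323}{20} \gamma_{13} + \frac{63}{32} \gamma_{23} - \frac{63}{5} \gamma_{25} + \frac{441}{80} \gamma_{34} - \frac{189}{4} \gamma_{35}
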